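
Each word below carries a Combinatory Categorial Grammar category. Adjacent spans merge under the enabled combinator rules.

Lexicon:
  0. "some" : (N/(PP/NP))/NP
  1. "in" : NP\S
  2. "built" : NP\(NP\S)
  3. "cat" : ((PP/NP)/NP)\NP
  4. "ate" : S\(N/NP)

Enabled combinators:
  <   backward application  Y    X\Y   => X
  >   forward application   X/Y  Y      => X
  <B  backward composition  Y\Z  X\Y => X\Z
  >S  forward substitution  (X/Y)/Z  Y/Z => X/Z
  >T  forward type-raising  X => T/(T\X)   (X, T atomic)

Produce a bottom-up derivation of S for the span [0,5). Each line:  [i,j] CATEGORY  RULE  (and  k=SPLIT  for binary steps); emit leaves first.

[0,5] S   <
  [0,4] N/NP   >S
    [0,1] "some" : (N/(PP/NP))/NP
    [1,4] (PP/NP)/NP   <
      [1,3] NP   <
        [1,2] "in" : NP\S
        [2,3] "built" : NP\(NP\S)
      [3,4] "cat" : ((PP/NP)/NP)\NP
  [4,5] "ate" : S\(N/NP)

[0,1] (N/(PP/NP))/NP  lex  "some"
[1,2] NP\S  lex  "in"
[2,3] NP\(NP\S)  lex  "built"
[1,3] NP  <  k=2
[3,4] ((PP/NP)/NP)\NP  lex  "cat"
[1,4] (PP/NP)/NP  <  k=3
[0,4] N/NP  >S  k=1
[4,5] S\(N/NP)  lex  "ate"
[0,5] S  <  k=4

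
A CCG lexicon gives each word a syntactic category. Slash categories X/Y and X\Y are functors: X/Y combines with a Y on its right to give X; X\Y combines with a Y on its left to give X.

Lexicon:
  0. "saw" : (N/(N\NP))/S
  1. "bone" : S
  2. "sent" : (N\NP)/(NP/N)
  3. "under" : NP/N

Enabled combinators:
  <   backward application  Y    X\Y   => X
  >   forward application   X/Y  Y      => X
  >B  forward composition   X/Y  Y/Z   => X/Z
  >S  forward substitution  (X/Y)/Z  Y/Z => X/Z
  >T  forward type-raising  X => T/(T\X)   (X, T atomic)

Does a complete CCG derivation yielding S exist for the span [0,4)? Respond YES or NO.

NO

(N/(N\NP))/S S (N\NP)/(NP/N) NP/N
CKY chart[0,4] = {N, N/(N\N), NP/(NP\N), PP/(PP\N), S/(S\N)}; S ∉ chart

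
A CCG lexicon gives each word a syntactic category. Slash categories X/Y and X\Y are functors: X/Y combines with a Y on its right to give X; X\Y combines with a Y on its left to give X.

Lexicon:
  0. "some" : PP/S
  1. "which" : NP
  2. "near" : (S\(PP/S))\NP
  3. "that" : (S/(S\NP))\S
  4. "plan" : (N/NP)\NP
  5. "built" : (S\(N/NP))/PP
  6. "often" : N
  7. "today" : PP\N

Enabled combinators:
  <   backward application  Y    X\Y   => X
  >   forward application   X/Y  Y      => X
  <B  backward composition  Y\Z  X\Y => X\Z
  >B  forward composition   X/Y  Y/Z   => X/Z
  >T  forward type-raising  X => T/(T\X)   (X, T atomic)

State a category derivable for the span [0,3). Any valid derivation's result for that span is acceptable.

[0,8] S   >
  [0,4] S/(S\NP)   <
    [0,3] S   <
      [0,1] "some" : PP/S
      [1,3] S\(PP/S)   <
        [1,2] "which" : NP
        [2,3] "near" : (S\(PP/S))\NP
    [3,4] "that" : (S/(S\NP))\S
  [4,8] S\NP   <B
    [4,5] "plan" : (N/NP)\NP
    [5,8] S\(N/NP)   >
      [5,6] "built" : (S\(N/NP))/PP
      [6,8] PP   >
        [6,7] PP/(PP\N)   >T
          [6,7] "often" : N
        [7,8] "today" : PP\N

S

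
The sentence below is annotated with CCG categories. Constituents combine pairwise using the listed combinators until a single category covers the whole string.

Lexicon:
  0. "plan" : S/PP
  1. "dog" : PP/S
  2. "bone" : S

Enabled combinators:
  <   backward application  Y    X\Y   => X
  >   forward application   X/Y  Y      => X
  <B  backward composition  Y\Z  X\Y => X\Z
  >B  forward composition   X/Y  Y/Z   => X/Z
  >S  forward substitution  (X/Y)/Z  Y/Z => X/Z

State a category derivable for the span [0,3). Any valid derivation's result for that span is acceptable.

[0,3] S   >
  [0,1] "plan" : S/PP
  [1,3] PP   >
    [1,2] "dog" : PP/S
    [2,3] "bone" : S

S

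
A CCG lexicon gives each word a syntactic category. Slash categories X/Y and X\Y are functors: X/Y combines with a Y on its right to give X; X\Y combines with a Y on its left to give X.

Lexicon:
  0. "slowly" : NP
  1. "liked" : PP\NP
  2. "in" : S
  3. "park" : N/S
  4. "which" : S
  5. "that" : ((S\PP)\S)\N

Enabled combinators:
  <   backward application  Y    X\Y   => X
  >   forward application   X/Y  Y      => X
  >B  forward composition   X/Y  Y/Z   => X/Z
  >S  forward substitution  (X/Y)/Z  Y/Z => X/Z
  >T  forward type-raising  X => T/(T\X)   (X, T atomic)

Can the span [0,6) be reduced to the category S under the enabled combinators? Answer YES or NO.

[0,6] S   <
  [0,2] PP   <
    [0,1] "slowly" : NP
    [1,2] "liked" : PP\NP
  [2,6] S\PP   <
    [2,3] "in" : S
    [3,6] (S\PP)\S   <
      [3,5] N   >
        [3,4] "park" : N/S
        [4,5] "which" : S
      [5,6] "that" : ((S\PP)\S)\N

YES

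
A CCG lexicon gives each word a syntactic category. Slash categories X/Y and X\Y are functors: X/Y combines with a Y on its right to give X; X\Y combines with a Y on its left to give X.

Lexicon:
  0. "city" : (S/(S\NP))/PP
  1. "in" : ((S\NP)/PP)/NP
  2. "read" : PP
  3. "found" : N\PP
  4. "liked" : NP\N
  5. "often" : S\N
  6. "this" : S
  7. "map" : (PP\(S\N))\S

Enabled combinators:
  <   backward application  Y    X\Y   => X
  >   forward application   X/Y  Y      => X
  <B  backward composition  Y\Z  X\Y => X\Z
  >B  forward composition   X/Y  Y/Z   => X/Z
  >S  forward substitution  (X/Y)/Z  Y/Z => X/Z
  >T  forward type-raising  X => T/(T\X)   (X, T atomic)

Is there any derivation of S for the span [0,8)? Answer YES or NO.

[0,8] S   >
  [0,5] S/PP   >S
    [0,1] "city" : (S/(S\NP))/PP
    [1,5] (S\NP)/PP   >
      [1,2] "in" : ((S\NP)/PP)/NP
      [2,5] NP   <
        [2,3] "read" : PP
        [3,5] NP\PP   <B
          [3,4] "found" : N\PP
          [4,5] "liked" : NP\N
  [5,8] PP   <
    [5,6] "often" : S\N
    [6,8] PP\(S\N)   <
      [6,7] "this" : S
      [7,8] "map" : (PP\(S\N))\S

YES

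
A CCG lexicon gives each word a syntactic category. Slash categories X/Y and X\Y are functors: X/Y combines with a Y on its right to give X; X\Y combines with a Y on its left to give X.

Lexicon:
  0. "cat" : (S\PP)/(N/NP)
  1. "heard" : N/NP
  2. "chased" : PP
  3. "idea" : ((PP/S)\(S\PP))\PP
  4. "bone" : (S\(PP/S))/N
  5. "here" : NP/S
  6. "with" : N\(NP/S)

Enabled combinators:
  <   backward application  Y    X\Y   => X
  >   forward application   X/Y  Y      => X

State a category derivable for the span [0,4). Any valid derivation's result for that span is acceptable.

[0,7] S   <
  [0,4] PP/S   <
    [0,2] S\PP   >
      [0,1] "cat" : (S\PP)/(N/NP)
      [1,2] "heard" : N/NP
    [2,4] (PP/S)\(S\PP)   <
      [2,3] "chased" : PP
      [3,4] "idea" : ((PP/S)\(S\PP))\PP
  [4,7] S\(PP/S)   >
    [4,5] "bone" : (S\(PP/S))/N
    [5,7] N   <
      [5,6] "here" : NP/S
      [6,7] "with" : N\(NP/S)

PP/S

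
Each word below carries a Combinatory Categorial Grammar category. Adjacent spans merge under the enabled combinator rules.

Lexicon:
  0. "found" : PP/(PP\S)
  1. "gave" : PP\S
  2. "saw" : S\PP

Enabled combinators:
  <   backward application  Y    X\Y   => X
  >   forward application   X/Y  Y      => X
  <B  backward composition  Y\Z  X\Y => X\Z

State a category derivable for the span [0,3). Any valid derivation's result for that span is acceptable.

[0,3] S   <
  [0,2] PP   >
    [0,1] "found" : PP/(PP\S)
    [1,2] "gave" : PP\S
  [2,3] "saw" : S\PP

S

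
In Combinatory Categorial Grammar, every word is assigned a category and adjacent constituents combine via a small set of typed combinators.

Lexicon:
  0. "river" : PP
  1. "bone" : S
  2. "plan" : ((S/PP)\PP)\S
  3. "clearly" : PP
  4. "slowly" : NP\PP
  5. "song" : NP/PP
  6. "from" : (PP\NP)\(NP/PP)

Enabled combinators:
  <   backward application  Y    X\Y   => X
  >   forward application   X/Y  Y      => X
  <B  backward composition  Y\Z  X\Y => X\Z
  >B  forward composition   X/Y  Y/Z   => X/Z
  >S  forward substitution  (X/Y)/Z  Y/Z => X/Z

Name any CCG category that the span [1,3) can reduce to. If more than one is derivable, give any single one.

[0,7] S   >
  [0,3] S/PP   <
    [0,1] "river" : PP
    [1,3] (S/PP)\PP   <
      [1,2] "bone" : S
      [2,3] "plan" : ((S/PP)\PP)\S
  [3,7] PP   <
    [3,5] NP   <
      [3,4] "clearly" : PP
      [4,5] "slowly" : NP\PP
    [5,7] PP\NP   <
      [5,6] "song" : NP/PP
      [6,7] "from" : (PP\NP)\(NP/PP)

(S/PP)\PP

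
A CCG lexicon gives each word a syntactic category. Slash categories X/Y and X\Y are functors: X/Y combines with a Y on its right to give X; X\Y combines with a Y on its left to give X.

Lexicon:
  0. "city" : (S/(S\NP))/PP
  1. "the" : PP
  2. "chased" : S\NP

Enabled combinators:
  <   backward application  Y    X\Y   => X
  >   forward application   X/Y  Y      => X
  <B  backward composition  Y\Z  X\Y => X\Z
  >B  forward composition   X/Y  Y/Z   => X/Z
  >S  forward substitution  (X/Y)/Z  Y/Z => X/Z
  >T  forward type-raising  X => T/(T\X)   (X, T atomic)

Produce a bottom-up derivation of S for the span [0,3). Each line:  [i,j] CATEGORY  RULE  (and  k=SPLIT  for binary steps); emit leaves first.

[0,3] S   >
  [0,2] S/(S\NP)   >
    [0,1] "city" : (S/(S\NP))/PP
    [1,2] "the" : PP
  [2,3] "chased" : S\NP

[0,1] (S/(S\NP))/PP  lex  "city"
[1,2] PP  lex  "the"
[0,2] S/(S\NP)  >  k=1
[2,3] S\NP  lex  "chased"
[0,3] S  >  k=2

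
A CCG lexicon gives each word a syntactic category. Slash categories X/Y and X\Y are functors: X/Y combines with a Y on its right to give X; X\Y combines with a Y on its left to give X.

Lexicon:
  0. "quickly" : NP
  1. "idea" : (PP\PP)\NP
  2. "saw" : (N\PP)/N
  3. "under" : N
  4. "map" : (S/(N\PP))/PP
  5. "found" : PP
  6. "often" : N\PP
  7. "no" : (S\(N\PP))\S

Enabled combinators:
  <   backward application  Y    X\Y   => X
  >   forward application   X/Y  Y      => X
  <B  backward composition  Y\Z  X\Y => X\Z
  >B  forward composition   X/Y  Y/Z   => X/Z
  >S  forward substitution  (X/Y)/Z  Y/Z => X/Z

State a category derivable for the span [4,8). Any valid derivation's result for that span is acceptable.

[0,8] S   <
  [0,4] N\PP   <B
    [0,2] PP\PP   <
      [0,1] "quickly" : NP
      [1,2] "idea" : (PP\PP)\NP
    [2,4] N\PP   >
      [2,3] "saw" : (N\PP)/N
      [3,4] "under" : N
  [4,8] S\(N\PP)   <
    [4,7] S   >
      [4,6] S/(N\PP)   >
        [4,5] "map" : (S/(N\PP))/PP
        [5,6] "found" : PP
      [6,7] "often" : N\PP
    [7,8] "no" : (S\(N\PP))\S

S\(N\PP)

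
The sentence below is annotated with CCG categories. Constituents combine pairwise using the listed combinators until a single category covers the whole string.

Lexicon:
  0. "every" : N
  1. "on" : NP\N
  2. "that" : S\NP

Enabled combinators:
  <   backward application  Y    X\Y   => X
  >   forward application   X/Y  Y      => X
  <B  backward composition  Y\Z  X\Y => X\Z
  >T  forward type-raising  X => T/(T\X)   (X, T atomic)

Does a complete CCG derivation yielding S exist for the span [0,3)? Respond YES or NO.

YES

[0,3] S   <
  [0,2] NP   <
    [0,1] "every" : N
    [1,2] "on" : NP\N
  [2,3] "that" : S\NP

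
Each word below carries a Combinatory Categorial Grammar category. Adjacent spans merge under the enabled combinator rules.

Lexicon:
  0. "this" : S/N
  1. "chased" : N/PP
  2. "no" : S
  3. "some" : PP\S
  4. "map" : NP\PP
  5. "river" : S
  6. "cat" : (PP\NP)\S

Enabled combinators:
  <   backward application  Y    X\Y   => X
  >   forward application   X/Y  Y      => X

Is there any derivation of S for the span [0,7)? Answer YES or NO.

YES

[0,7] S   >
  [0,1] "this" : S/N
  [1,7] N   >
    [1,2] "chased" : N/PP
    [2,7] PP   <
      [2,5] NP   <
        [2,4] PP   <
          [2,3] "no" : S
          [3,4] "some" : PP\S
        [4,5] "map" : NP\PP
      [5,7] PP\NP   <
        [5,6] "river" : S
        [6,7] "cat" : (PP\NP)\S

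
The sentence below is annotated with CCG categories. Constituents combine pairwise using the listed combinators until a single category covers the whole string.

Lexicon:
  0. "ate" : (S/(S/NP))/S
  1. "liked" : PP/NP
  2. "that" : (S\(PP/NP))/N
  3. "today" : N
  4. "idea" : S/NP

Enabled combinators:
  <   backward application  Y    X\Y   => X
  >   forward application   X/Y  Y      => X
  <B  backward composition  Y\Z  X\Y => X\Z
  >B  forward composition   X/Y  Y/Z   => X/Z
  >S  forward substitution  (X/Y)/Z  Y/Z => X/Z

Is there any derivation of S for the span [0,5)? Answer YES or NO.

[0,5] S   >
  [0,4] S/(S/NP)   >
    [0,1] "ate" : (S/(S/NP))/S
    [1,4] S   <
      [1,2] "liked" : PP/NP
      [2,4] S\(PP/NP)   >
        [2,3] "that" : (S\(PP/NP))/N
        [3,4] "today" : N
  [4,5] "idea" : S/NP

YES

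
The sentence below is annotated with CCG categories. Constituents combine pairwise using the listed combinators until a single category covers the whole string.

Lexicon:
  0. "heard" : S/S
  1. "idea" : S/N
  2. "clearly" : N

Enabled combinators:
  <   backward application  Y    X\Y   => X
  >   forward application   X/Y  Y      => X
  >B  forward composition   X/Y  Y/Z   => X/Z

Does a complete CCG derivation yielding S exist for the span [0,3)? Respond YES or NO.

[0,3] S   >
  [0,2] S/N   >B
    [0,1] "heard" : S/S
    [1,2] "idea" : S/N
  [2,3] "clearly" : N

YES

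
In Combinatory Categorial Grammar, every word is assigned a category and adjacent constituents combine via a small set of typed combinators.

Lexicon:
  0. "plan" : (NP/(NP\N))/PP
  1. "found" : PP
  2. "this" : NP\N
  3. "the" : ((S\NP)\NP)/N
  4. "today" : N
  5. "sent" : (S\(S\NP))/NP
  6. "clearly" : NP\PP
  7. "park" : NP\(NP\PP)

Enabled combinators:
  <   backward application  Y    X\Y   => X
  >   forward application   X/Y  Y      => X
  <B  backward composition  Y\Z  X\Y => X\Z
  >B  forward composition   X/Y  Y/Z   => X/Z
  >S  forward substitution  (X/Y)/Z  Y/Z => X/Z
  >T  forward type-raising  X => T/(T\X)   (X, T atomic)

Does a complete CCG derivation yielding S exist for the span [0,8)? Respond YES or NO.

[0,8] S   <
  [0,5] S\NP   <
    [0,3] NP   >
      [0,2] NP/(NP\N)   >
        [0,1] "plan" : (NP/(NP\N))/PP
        [1,2] "found" : PP
      [2,3] "this" : NP\N
    [3,5] (S\NP)\NP   >
      [3,4] "the" : ((S\NP)\NP)/N
      [4,5] "today" : N
  [5,8] S\(S\NP)   >
    [5,6] "sent" : (S\(S\NP))/NP
    [6,8] NP   <
      [6,7] "clearly" : NP\PP
      [7,8] "park" : NP\(NP\PP)

YES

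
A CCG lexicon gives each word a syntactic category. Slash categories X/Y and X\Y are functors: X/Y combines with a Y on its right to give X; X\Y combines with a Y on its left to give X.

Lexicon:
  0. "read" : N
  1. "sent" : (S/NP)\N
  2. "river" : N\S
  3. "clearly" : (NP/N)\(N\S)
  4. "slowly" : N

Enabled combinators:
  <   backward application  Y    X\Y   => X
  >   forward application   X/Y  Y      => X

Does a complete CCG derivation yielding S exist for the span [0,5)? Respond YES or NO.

[0,5] S   >
  [0,2] S/NP   <
    [0,1] "read" : N
    [1,2] "sent" : (S/NP)\N
  [2,5] NP   >
    [2,4] NP/N   <
      [2,3] "river" : N\S
      [3,4] "clearly" : (NP/N)\(N\S)
    [4,5] "slowly" : N

YES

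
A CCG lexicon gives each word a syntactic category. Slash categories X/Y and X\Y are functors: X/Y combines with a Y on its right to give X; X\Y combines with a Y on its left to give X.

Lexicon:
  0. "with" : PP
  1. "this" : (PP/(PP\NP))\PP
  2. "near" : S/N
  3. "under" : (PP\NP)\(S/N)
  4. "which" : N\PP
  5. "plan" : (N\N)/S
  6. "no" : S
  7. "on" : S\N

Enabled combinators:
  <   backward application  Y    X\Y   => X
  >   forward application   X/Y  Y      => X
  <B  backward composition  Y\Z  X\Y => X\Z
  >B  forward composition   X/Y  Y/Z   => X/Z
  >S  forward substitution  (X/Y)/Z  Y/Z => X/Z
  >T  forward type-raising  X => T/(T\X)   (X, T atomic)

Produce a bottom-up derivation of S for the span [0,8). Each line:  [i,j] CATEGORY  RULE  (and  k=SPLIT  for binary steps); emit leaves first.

[0,1] PP  lex  "with"
[1,2] (PP/(PP\NP))\PP  lex  "this"
[0,2] PP/(PP\NP)  <  k=1
[2,3] S/N  lex  "near"
[3,4] (PP\NP)\(S/N)  lex  "under"
[2,4] PP\NP  <  k=3
[0,4] PP  >  k=2
[4,5] N\PP  lex  "which"
[0,5] N  <  k=4
[5,6] (N\N)/S  lex  "plan"
[6,7] S  lex  "no"
[5,7] N\N  >  k=6
[7,8] S\N  lex  "on"
[5,8] S\N  <B  k=7
[0,8] S  <  k=5

[0,8] S   <
  [0,5] N   <
    [0,4] PP   >
      [0,2] PP/(PP\NP)   <
        [0,1] "with" : PP
        [1,2] "this" : (PP/(PP\NP))\PP
      [2,4] PP\NP   <
        [2,3] "near" : S/N
        [3,4] "under" : (PP\NP)\(S/N)
    [4,5] "which" : N\PP
  [5,8] S\N   <B
    [5,7] N\N   >
      [5,6] "plan" : (N\N)/S
      [6,7] "no" : S
    [7,8] "on" : S\N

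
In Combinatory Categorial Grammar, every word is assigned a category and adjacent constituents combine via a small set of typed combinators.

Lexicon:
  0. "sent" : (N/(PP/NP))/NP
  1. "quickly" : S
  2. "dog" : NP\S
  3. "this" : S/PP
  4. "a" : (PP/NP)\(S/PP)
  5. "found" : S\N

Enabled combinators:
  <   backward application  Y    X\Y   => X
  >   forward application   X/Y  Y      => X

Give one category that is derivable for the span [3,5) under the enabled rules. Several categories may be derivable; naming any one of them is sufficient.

PP/NP

[0,6] S   <
  [0,5] N   >
    [0,3] N/(PP/NP)   >
      [0,1] "sent" : (N/(PP/NP))/NP
      [1,3] NP   <
        [1,2] "quickly" : S
        [2,3] "dog" : NP\S
    [3,5] PP/NP   <
      [3,4] "this" : S/PP
      [4,5] "a" : (PP/NP)\(S/PP)
  [5,6] "found" : S\N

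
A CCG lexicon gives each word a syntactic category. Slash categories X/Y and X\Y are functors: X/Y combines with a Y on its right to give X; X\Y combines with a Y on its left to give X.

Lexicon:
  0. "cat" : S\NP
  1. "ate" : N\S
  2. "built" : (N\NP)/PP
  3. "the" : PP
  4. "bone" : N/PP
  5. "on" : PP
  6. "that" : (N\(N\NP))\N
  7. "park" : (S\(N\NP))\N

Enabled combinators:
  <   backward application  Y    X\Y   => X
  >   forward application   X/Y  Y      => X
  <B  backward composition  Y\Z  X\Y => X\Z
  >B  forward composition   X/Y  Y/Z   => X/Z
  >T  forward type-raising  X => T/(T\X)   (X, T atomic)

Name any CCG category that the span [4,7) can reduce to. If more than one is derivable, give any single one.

[0,8] S   <
  [0,2] N\NP   <B
    [0,1] "cat" : S\NP
    [1,2] "ate" : N\S
  [2,8] S\(N\NP)   <
    [2,7] N   <
      [2,4] N\NP   >
        [2,3] "built" : (N\NP)/PP
        [3,4] "the" : PP
      [4,7] N\(N\NP)   <
        [4,6] N   >
          [4,5] "bone" : N/PP
          [5,6] "on" : PP
        [6,7] "that" : (N\(N\NP))\N
    [7,8] "park" : (S\(N\NP))\N

N\(N\NP)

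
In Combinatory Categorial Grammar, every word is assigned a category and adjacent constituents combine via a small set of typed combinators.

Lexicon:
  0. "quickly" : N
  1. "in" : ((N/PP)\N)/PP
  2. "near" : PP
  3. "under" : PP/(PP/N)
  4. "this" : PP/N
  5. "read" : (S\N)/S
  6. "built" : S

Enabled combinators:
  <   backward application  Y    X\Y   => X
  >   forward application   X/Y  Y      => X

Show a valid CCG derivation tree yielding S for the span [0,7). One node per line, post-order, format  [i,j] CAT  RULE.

[0,7] S   <
  [0,5] N   >
    [0,3] N/PP   <
      [0,1] "quickly" : N
      [1,3] (N/PP)\N   >
        [1,2] "in" : ((N/PP)\N)/PP
        [2,3] "near" : PP
    [3,5] PP   >
      [3,4] "under" : PP/(PP/N)
      [4,5] "this" : PP/N
  [5,7] S\N   >
    [5,6] "read" : (S\N)/S
    [6,7] "built" : S

[0,1] N  lex  "quickly"
[1,2] ((N/PP)\N)/PP  lex  "in"
[2,3] PP  lex  "near"
[1,3] (N/PP)\N  >  k=2
[0,3] N/PP  <  k=1
[3,4] PP/(PP/N)  lex  "under"
[4,5] PP/N  lex  "this"
[3,5] PP  >  k=4
[0,5] N  >  k=3
[5,6] (S\N)/S  lex  "read"
[6,7] S  lex  "built"
[5,7] S\N  >  k=6
[0,7] S  <  k=5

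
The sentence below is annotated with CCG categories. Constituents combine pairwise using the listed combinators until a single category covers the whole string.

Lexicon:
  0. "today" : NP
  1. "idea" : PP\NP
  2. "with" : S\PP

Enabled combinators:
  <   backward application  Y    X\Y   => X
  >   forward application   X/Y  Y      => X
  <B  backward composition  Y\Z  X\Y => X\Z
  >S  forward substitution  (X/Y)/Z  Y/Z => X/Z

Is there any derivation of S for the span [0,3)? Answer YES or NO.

YES

[0,3] S   <
  [0,2] PP   <
    [0,1] "today" : NP
    [1,2] "idea" : PP\NP
  [2,3] "with" : S\PP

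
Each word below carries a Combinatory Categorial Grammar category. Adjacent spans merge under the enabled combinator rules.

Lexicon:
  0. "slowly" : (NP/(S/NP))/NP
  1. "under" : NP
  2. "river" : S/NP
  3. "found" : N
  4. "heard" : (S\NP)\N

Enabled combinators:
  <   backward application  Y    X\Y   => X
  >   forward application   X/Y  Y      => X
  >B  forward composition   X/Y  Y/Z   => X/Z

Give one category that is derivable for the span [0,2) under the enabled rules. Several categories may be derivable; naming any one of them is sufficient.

NP/(S/NP)

[0,5] S   <
  [0,3] NP   >
    [0,2] NP/(S/NP)   >
      [0,1] "slowly" : (NP/(S/NP))/NP
      [1,2] "under" : NP
    [2,3] "river" : S/NP
  [3,5] S\NP   <
    [3,4] "found" : N
    [4,5] "heard" : (S\NP)\N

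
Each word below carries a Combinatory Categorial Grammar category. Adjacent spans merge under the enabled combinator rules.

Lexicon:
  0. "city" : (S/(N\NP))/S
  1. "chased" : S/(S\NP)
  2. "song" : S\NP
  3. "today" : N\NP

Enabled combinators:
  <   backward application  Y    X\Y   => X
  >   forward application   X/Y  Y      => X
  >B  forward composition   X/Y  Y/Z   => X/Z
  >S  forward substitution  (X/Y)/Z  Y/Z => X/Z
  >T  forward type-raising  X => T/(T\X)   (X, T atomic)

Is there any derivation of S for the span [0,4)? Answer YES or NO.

[0,4] S   >
  [0,3] S/(N\NP)   >
    [0,1] "city" : (S/(N\NP))/S
    [1,3] S   >
      [1,2] "chased" : S/(S\NP)
      [2,3] "song" : S\NP
  [3,4] "today" : N\NP

YES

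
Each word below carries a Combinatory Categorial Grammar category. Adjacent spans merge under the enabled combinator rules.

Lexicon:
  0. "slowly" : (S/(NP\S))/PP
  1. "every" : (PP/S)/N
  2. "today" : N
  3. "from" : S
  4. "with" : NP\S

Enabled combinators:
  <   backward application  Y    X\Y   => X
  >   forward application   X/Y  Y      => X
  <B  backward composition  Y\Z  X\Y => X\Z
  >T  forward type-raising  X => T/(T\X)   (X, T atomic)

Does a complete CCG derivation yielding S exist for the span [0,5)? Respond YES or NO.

YES

[0,5] S   >
  [0,4] S/(NP\S)   >
    [0,1] "slowly" : (S/(NP\S))/PP
    [1,4] PP   >
      [1,3] PP/S   >
        [1,2] "every" : (PP/S)/N
        [2,3] "today" : N
      [3,4] "from" : S
  [4,5] "with" : NP\S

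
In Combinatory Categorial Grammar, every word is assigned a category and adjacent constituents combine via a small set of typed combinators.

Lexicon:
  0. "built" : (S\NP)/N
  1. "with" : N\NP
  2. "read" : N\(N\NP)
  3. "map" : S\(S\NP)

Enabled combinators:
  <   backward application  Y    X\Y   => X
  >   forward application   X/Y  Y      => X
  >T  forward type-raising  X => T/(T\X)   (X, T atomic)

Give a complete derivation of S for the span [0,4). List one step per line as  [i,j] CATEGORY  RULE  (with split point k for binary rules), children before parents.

[0,1] (S\NP)/N  lex  "built"
[1,2] N\NP  lex  "with"
[2,3] N\(N\NP)  lex  "read"
[1,3] N  <  k=2
[0,3] S\NP  >  k=1
[3,4] S\(S\NP)  lex  "map"
[0,4] S  <  k=3

[0,4] S   <
  [0,3] S\NP   >
    [0,1] "built" : (S\NP)/N
    [1,3] N   <
      [1,2] "with" : N\NP
      [2,3] "read" : N\(N\NP)
  [3,4] "map" : S\(S\NP)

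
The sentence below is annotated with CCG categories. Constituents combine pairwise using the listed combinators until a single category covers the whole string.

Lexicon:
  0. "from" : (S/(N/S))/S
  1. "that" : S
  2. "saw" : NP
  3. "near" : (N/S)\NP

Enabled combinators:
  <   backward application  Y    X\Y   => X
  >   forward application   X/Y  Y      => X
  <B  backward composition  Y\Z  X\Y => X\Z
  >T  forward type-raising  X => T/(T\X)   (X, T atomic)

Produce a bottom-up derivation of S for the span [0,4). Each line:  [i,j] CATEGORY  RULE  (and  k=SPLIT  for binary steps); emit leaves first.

[0,1] (S/(N/S))/S  lex  "from"
[1,2] S  lex  "that"
[0,2] S/(N/S)  >  k=1
[2,3] NP  lex  "saw"
[3,4] (N/S)\NP  lex  "near"
[2,4] N/S  <  k=3
[0,4] S  >  k=2

[0,4] S   >
  [0,2] S/(N/S)   >
    [0,1] "from" : (S/(N/S))/S
    [1,2] "that" : S
  [2,4] N/S   <
    [2,3] "saw" : NP
    [3,4] "near" : (N/S)\NP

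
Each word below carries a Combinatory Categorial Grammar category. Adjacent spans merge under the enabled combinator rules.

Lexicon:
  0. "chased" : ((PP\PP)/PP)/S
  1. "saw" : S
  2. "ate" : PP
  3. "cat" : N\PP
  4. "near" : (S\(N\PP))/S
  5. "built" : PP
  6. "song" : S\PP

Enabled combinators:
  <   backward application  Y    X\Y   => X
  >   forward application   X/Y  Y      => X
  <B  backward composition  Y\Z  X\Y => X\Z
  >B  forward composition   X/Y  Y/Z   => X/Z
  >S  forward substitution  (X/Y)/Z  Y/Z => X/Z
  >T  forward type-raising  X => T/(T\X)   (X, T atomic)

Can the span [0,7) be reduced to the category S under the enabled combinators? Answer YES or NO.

YES

[0,7] S   <
  [0,4] N\PP   <B
    [0,3] PP\PP   >
      [0,2] (PP\PP)/PP   >
        [0,1] "chased" : ((PP\PP)/PP)/S
        [1,2] "saw" : S
      [2,3] "ate" : PP
    [3,4] "cat" : N\PP
  [4,7] S\(N\PP)   >
    [4,5] "near" : (S\(N\PP))/S
    [5,7] S   <
      [5,6] "built" : PP
      [6,7] "song" : S\PP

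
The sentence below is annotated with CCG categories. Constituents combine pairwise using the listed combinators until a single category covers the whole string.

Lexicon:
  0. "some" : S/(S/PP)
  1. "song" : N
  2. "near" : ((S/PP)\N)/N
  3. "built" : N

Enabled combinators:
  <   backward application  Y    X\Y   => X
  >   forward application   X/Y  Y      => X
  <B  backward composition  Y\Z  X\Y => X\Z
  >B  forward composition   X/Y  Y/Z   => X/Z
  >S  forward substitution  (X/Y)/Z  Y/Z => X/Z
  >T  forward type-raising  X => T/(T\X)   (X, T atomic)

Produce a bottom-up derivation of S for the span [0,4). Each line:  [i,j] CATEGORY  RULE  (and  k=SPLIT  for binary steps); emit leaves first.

[0,1] S/(S/PP)  lex  "some"
[1,2] N  lex  "song"
[2,3] ((S/PP)\N)/N  lex  "near"
[3,4] N  lex  "built"
[2,4] (S/PP)\N  >  k=3
[1,4] S/PP  <  k=2
[0,4] S  >  k=1

[0,4] S   >
  [0,1] "some" : S/(S/PP)
  [1,4] S/PP   <
    [1,2] "song" : N
    [2,4] (S/PP)\N   >
      [2,3] "near" : ((S/PP)\N)/N
      [3,4] "built" : N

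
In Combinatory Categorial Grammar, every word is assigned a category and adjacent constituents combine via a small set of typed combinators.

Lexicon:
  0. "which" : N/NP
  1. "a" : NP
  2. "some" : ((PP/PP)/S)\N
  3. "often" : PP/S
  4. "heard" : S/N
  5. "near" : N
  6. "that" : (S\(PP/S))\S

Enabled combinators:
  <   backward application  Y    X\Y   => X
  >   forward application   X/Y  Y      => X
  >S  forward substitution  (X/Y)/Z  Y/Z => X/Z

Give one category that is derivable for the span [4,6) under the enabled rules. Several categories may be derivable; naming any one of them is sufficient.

S

[0,7] S   <
  [0,4] PP/S   >S
    [0,3] (PP/PP)/S   <
      [0,2] N   >
        [0,1] "which" : N/NP
        [1,2] "a" : NP
      [2,3] "some" : ((PP/PP)/S)\N
    [3,4] "often" : PP/S
  [4,7] S\(PP/S)   <
    [4,6] S   >
      [4,5] "heard" : S/N
      [5,6] "near" : N
    [6,7] "that" : (S\(PP/S))\S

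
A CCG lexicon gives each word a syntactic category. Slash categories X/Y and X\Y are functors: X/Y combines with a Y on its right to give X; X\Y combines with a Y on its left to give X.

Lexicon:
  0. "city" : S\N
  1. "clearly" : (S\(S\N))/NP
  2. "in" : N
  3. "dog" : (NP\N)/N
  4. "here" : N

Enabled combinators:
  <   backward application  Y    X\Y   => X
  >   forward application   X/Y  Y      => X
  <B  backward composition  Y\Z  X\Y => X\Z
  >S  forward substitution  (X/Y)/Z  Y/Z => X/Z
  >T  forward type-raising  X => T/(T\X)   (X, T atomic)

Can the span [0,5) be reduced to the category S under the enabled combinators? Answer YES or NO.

YES

[0,5] S   <
  [0,1] "city" : S\N
  [1,5] S\(S\N)   >
    [1,2] "clearly" : (S\(S\N))/NP
    [2,5] NP   <
      [2,3] "in" : N
      [3,5] NP\N   >
        [3,4] "dog" : (NP\N)/N
        [4,5] "here" : N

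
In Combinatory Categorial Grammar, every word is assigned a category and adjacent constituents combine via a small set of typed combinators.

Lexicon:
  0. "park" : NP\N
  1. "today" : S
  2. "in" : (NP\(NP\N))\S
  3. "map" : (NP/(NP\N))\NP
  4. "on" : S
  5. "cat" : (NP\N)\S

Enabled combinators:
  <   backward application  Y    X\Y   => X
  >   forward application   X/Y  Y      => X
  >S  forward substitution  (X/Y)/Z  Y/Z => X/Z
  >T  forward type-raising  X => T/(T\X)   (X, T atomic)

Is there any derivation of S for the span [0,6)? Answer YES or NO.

NO

NP\N S (NP\(NP\N))\S (NP/(NP\N))\NP S (NP\N)\S
CKY chart[0,6] = {N/(N\NP), NP, NP/(NP\NP), PP/(PP\NP), S/(S\NP)}; S ∉ chart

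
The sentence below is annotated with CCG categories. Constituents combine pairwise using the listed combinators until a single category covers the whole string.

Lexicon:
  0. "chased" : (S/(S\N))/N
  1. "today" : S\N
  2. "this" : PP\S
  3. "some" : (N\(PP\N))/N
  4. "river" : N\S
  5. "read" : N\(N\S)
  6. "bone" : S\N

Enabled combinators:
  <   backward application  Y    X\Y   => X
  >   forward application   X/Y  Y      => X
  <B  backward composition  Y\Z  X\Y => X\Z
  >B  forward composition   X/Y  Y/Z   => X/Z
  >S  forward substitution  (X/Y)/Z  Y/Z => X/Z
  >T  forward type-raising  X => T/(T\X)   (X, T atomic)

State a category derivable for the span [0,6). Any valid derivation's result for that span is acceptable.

[0,7] S   >
  [0,6] S/(S\N)   >
    [0,1] "chased" : (S/(S\N))/N
    [1,6] N   <
      [1,3] PP\N   <B
        [1,2] "today" : S\N
        [2,3] "this" : PP\S
      [3,6] N\(PP\N)   >
        [3,4] "some" : (N\(PP\N))/N
        [4,6] N   <
          [4,5] "river" : N\S
          [5,6] "read" : N\(N\S)
  [6,7] "bone" : S\N

S/(S\N)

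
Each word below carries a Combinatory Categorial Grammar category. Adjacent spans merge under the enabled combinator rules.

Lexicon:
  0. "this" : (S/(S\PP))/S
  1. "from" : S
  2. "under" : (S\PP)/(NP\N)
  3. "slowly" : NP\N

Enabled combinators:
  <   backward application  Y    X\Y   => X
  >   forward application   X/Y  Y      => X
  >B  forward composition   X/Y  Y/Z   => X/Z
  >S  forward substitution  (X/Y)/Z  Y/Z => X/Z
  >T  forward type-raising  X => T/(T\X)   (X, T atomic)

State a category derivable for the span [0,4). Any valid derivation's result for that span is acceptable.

[0,4] S   >
  [0,2] S/(S\PP)   >
    [0,1] "this" : (S/(S\PP))/S
    [1,2] "from" : S
  [2,4] S\PP   >
    [2,3] "under" : (S\PP)/(NP\N)
    [3,4] "slowly" : NP\N

S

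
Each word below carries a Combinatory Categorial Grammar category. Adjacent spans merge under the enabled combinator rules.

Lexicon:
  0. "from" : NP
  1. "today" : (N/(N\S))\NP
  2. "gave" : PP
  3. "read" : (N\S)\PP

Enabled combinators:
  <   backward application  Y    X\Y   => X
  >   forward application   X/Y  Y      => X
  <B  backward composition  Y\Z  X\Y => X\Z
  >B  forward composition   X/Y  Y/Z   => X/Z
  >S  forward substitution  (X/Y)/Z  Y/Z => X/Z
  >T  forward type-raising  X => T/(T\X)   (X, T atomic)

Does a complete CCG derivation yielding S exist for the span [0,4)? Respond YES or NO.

NP (N/(N\S))\NP PP (N\S)\PP
CKY chart[0,4] = {N, N/(N\N), NP/(NP\N), PP/(PP\N), S/(S\N)}; S ∉ chart

NO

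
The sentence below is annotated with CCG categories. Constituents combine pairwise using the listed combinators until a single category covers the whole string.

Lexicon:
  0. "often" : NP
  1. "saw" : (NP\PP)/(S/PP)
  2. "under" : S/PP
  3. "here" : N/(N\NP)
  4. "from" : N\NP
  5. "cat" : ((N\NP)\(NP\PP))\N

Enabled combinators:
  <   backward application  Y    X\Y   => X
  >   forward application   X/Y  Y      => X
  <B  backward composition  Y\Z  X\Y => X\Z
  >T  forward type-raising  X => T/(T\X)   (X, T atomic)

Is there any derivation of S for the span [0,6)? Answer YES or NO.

NP (NP\PP)/(S/PP) S/PP N/(N\NP) N\NP ((N\NP)\(NP\PP))\N
CKY chart[0,6] = {N, N/(N\N), NP/(NP\N), PP/(PP\N), S/(S\N)}; S ∉ chart

NO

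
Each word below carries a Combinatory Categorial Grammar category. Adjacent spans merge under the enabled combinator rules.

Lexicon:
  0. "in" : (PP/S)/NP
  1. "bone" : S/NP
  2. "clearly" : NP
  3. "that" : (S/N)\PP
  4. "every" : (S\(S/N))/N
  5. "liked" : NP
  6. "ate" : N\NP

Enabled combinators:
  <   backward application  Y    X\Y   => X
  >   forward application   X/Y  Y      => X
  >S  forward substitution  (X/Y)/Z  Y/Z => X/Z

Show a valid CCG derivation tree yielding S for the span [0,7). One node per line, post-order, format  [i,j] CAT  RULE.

[0,7] S   <
  [0,4] S/N   <
    [0,3] PP   >
      [0,2] PP/NP   >S
        [0,1] "in" : (PP/S)/NP
        [1,2] "bone" : S/NP
      [2,3] "clearly" : NP
    [3,4] "that" : (S/N)\PP
  [4,7] S\(S/N)   >
    [4,5] "every" : (S\(S/N))/N
    [5,7] N   <
      [5,6] "liked" : NP
      [6,7] "ate" : N\NP

[0,1] (PP/S)/NP  lex  "in"
[1,2] S/NP  lex  "bone"
[0,2] PP/NP  >S  k=1
[2,3] NP  lex  "clearly"
[0,3] PP  >  k=2
[3,4] (S/N)\PP  lex  "that"
[0,4] S/N  <  k=3
[4,5] (S\(S/N))/N  lex  "every"
[5,6] NP  lex  "liked"
[6,7] N\NP  lex  "ate"
[5,7] N  <  k=6
[4,7] S\(S/N)  >  k=5
[0,7] S  <  k=4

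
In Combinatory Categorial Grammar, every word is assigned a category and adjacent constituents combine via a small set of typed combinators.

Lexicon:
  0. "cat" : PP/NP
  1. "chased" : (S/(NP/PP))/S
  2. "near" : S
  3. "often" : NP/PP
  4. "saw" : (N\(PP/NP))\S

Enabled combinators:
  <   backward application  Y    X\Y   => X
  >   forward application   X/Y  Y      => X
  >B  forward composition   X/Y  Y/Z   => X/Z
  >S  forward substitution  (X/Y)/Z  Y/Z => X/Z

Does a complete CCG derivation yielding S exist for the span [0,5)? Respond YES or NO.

NO

PP/NP (S/(NP/PP))/S S NP/PP (N\(PP/NP))\S
CKY chart[0,5] = {N}; S ∉ chart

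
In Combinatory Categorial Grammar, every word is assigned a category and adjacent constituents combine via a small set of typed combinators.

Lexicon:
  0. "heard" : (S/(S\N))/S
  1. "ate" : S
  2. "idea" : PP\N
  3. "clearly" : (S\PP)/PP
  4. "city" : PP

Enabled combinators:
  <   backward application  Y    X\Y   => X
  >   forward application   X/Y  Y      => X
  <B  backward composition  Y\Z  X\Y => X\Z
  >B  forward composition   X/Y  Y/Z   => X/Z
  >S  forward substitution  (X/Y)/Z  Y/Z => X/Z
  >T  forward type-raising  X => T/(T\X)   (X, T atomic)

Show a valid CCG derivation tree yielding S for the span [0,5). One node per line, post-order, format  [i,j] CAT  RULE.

[0,1] (S/(S\N))/S  lex  "heard"
[1,2] S  lex  "ate"
[0,2] S/(S\N)  >  k=1
[2,3] PP\N  lex  "idea"
[3,4] (S\PP)/PP  lex  "clearly"
[4,5] PP  lex  "city"
[3,5] S\PP  >  k=4
[2,5] S\N  <B  k=3
[0,5] S  >  k=2

[0,5] S   >
  [0,2] S/(S\N)   >
    [0,1] "heard" : (S/(S\N))/S
    [1,2] "ate" : S
  [2,5] S\N   <B
    [2,3] "idea" : PP\N
    [3,5] S\PP   >
      [3,4] "clearly" : (S\PP)/PP
      [4,5] "city" : PP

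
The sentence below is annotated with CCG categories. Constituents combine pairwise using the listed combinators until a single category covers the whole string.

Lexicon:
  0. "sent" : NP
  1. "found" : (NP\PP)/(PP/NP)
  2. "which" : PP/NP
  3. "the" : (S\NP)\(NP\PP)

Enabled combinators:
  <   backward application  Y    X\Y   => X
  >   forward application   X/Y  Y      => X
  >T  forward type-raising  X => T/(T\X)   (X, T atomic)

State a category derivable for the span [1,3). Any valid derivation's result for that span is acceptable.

NP\PP

[0,4] S   <
  [0,1] "sent" : NP
  [1,4] S\NP   <
    [1,3] NP\PP   >
      [1,2] "found" : (NP\PP)/(PP/NP)
      [2,3] "which" : PP/NP
    [3,4] "the" : (S\NP)\(NP\PP)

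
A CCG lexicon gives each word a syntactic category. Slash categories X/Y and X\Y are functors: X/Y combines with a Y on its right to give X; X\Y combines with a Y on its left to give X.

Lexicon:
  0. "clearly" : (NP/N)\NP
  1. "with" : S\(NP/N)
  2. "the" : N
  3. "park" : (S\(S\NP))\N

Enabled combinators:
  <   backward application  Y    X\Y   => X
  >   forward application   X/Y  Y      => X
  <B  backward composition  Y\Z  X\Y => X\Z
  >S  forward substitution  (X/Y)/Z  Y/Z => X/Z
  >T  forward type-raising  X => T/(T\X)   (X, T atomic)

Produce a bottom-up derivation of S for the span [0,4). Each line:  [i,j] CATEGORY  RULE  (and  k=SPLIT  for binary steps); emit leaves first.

[0,4] S   <
  [0,2] S\NP   <B
    [0,1] "clearly" : (NP/N)\NP
    [1,2] "with" : S\(NP/N)
  [2,4] S\(S\NP)   <
    [2,3] "the" : N
    [3,4] "park" : (S\(S\NP))\N

[0,1] (NP/N)\NP  lex  "clearly"
[1,2] S\(NP/N)  lex  "with"
[0,2] S\NP  <B  k=1
[2,3] N  lex  "the"
[3,4] (S\(S\NP))\N  lex  "park"
[2,4] S\(S\NP)  <  k=3
[0,4] S  <  k=2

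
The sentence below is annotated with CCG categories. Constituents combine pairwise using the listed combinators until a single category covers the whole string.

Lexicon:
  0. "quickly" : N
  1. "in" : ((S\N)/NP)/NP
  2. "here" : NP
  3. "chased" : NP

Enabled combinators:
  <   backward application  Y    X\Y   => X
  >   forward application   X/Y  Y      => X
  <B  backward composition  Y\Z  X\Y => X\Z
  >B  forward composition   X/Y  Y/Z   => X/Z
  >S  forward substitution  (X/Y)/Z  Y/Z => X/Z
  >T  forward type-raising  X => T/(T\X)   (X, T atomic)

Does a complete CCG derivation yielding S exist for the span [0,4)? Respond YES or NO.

YES

[0,4] S   <
  [0,1] "quickly" : N
  [1,4] S\N   >
    [1,3] (S\N)/NP   >
      [1,2] "in" : ((S\N)/NP)/NP
      [2,3] "here" : NP
    [3,4] "chased" : NP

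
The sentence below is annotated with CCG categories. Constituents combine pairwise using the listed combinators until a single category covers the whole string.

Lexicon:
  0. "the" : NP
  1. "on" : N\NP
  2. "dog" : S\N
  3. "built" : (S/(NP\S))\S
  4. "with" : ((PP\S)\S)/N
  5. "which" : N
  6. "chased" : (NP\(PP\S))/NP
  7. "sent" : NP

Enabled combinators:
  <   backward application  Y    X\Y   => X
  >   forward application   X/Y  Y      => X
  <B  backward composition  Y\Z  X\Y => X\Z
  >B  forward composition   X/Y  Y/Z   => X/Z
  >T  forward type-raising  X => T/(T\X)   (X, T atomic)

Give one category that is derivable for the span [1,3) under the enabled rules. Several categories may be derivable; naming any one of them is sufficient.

S\NP

[0,8] S   >
  [0,4] S/(NP\S)   <
    [0,3] S   >
      [0,1] S/(S\NP)   >T
        [0,1] "the" : NP
      [1,3] S\NP   <B
        [1,2] "on" : N\NP
        [2,3] "dog" : S\N
    [3,4] "built" : (S/(NP\S))\S
  [4,8] NP\S   <B
    [4,6] (PP\S)\S   >
      [4,5] "with" : ((PP\S)\S)/N
      [5,6] "which" : N
    [6,8] NP\(PP\S)   >
      [6,7] "chased" : (NP\(PP\S))/NP
      [7,8] "sent" : NP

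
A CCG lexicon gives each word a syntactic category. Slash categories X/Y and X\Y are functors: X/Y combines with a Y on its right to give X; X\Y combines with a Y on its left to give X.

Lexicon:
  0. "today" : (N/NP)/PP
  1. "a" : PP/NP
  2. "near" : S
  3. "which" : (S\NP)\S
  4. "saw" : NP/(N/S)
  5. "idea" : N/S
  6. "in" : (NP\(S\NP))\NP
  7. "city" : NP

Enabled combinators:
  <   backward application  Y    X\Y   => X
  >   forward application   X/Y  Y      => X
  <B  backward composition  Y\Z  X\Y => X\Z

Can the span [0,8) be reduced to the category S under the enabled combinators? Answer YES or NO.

(N/NP)/PP PP/NP S (S\NP)\S NP/(N/S) N/S (NP\(S\NP))\NP NP
CKY chart[0,8] = {N}; S ∉ chart

NO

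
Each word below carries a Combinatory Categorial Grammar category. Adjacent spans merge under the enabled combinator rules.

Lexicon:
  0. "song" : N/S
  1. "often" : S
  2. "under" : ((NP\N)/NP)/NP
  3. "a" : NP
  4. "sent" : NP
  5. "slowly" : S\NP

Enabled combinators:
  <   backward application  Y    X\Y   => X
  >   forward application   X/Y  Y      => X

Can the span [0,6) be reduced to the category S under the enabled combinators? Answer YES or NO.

[0,6] S   <
  [0,5] NP   <
    [0,2] N   >
      [0,1] "song" : N/S
      [1,2] "often" : S
    [2,5] NP\N   >
      [2,4] (NP\N)/NP   >
        [2,3] "under" : ((NP\N)/NP)/NP
        [3,4] "a" : NP
      [4,5] "sent" : NP
  [5,6] "slowly" : S\NP

YES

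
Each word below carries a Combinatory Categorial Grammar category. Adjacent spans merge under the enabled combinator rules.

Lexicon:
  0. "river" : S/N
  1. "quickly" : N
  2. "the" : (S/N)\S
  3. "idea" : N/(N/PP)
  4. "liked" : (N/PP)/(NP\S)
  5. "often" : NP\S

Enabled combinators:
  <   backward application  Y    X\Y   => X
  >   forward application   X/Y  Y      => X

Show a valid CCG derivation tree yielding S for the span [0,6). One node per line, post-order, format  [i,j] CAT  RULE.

[0,1] S/N  lex  "river"
[1,2] N  lex  "quickly"
[0,2] S  >  k=1
[2,3] (S/N)\S  lex  "the"
[0,3] S/N  <  k=2
[3,4] N/(N/PP)  lex  "idea"
[4,5] (N/PP)/(NP\S)  lex  "liked"
[5,6] NP\S  lex  "often"
[4,6] N/PP  >  k=5
[3,6] N  >  k=4
[0,6] S  >  k=3

[0,6] S   >
  [0,3] S/N   <
    [0,2] S   >
      [0,1] "river" : S/N
      [1,2] "quickly" : N
    [2,3] "the" : (S/N)\S
  [3,6] N   >
    [3,4] "idea" : N/(N/PP)
    [4,6] N/PP   >
      [4,5] "liked" : (N/PP)/(NP\S)
      [5,6] "often" : NP\S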